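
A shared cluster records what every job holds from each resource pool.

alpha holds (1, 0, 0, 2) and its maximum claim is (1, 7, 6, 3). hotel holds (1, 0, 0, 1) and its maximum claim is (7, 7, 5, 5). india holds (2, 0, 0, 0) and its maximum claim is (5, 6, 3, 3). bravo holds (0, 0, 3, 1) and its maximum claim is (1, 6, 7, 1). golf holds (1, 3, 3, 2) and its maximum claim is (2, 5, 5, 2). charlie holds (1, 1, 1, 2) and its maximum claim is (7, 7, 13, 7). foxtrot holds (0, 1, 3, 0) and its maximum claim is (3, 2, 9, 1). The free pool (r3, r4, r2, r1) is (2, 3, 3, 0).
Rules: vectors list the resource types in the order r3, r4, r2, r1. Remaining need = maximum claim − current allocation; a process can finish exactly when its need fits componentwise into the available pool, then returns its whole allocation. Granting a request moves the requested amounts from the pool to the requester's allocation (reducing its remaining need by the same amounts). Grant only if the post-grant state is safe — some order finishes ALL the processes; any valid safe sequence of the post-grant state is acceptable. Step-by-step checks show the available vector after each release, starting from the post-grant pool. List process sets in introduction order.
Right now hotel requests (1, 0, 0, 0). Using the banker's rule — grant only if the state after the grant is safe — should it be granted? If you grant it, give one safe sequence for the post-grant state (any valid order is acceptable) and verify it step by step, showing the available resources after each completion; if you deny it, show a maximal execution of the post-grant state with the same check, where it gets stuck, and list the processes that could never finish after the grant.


DENY — the pretend-granted state is unsafe.
Key observation: after golf, bravo the pool peaks at (2, 6, 9, 3), and each blocked process is short somewhere: alpha on r4; hotel on r3, r4, r1; india on r3; charlie on r3, r2, r1; foxtrot on r3.
Pretend the grant happened; the run golf, bravo goes as far as possible. Verifying each step:
  pool = (1, 3, 3, 0)
  golf needs (1, 2, 2, 0) <= (1, 3, 3, 0) -> finishes; pool += (1, 3, 3, 2) = (2, 6, 6, 2)
  bravo needs (1, 6, 4, 0) <= (2, 6, 6, 2) -> finishes; pool += (0, 0, 3, 1) = (2, 6, 9, 3)
  alpha cannot run: need (0, 7, 6, 1) vs free (2, 6, 9, 3) (insufficient r4)
  hotel cannot run: need (5, 7, 5, 4) vs free (2, 6, 9, 3) (insufficient r3, r4 and r1)
  india cannot run: need (3, 6, 3, 3) vs free (2, 6, 9, 3) (insufficient r3)
  charlie cannot run: need (6, 6, 12, 5) vs free (2, 6, 9, 3) (insufficient r3, r2 and r1)
  foxtrot cannot run: need (3, 1, 6, 1) vs free (2, 6, 9, 3) (insufficient r3)
Post-grant, the permanently blocked set is alpha, hotel, india, charlie and foxtrot.


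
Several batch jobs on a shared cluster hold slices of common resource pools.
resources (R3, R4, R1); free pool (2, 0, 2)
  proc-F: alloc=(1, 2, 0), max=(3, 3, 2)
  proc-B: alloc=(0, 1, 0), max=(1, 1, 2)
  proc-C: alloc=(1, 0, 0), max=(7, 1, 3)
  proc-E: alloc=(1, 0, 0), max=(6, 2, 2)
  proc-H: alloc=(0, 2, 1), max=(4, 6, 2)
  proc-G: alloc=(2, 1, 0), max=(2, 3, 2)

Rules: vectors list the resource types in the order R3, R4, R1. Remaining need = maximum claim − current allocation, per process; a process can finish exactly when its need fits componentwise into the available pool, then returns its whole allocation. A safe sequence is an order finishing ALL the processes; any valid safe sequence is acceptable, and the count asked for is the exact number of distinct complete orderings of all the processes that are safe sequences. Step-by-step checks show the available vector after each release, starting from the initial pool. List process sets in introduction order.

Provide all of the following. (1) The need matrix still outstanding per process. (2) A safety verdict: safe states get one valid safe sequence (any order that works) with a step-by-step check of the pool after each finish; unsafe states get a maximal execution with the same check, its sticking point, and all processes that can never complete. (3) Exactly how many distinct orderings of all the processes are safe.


(1) Remaining need (order R3, R4, R1):
  proc-F: (2, 1, 2)
  proc-B: (1, 0, 2)
  proc-C: (6, 1, 3)
  proc-E: (5, 2, 2)
  proc-H: (4, 4, 1)
  proc-G: (0, 2, 2)
(2) SAFE — a valid safe sequence is proc-B, proc-F, proc-G, proc-H, proc-E, proc-C.
Key observation: reading the order forward, proc-B is the first process whose need (1, 0, 2) meets the free pool (2, 0, 2) exactly on a resource it requests.
Verifying each step:
  pool = (2, 0, 2)
  proc-B needs (1, 0, 2) <= (2, 0, 2) -> finishes; pool += (0, 1, 0) = (2, 1, 2)
  proc-F needs (2, 1, 2) <= (2, 1, 2) -> finishes; pool += (1, 2, 0) = (3, 3, 2)
  proc-G needs (0, 2, 2) <= (3, 3, 2) -> finishes; pool += (2, 1, 0) = (5, 4, 2)
  proc-H needs (4, 4, 1) <= (5, 4, 2) -> finishes; pool += (0, 2, 1) = (5, 6, 3)
  proc-E needs (5, 2, 2) <= (5, 6, 3) -> finishes; pool += (1, 0, 0) = (6, 6, 3)
  proc-C needs (6, 1, 3) <= (6, 6, 3) -> finishes; pool += (1, 0, 0) = (7, 6, 3)
(3) Precisely 2 of the possible complete orderings are safe sequences.


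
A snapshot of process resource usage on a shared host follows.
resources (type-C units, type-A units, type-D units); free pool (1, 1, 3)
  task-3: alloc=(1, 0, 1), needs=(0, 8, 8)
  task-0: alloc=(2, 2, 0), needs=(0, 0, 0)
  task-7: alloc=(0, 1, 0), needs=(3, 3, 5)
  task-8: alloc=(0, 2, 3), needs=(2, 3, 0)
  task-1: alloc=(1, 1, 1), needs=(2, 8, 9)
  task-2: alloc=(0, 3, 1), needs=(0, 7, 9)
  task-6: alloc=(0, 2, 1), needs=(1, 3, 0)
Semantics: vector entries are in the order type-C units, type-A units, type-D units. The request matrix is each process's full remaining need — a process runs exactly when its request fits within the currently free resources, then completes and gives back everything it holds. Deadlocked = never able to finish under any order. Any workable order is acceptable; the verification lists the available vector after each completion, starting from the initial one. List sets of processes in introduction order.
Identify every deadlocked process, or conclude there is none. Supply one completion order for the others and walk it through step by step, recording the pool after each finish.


The deadlocked set is task-3, task-1 and task-2.
Key observation: after task-0, task-6, task-8, task-7 complete, (3, 8, 7) is the best the pool ever gets, yet each leftover process wants more type-D units.
The rest can finish in the order task-0, task-6, task-8, task-7. Verifying each step:
  pool = (1, 1, 3)
  task-0 needs (0, 0, 0) <= (1, 1, 3) -> finishes; pool += (2, 2, 0) = (3, 3, 3)
  task-6 needs (1, 3, 0) <= (3, 3, 3) -> finishes; pool += (0, 2, 1) = (3, 5, 4)
  task-8 needs (2, 3, 0) <= (3, 5, 4) -> finishes; pool += (0, 2, 3) = (3, 7, 7)
  task-7 needs (3, 3, 5) <= (3, 7, 7) -> finishes; pool += (0, 1, 0) = (3, 8, 7)
The stuck group stays short no matter what:
  task-3 cannot run: need (0, 8, 8) vs free (3, 8, 7) (insufficient type-D units)
  task-1 cannot run: need (2, 8, 9) vs free (3, 8, 7) (insufficient type-D units)
  task-2 cannot run: need (0, 7, 9) vs free (3, 8, 7) (insufficient type-D units)


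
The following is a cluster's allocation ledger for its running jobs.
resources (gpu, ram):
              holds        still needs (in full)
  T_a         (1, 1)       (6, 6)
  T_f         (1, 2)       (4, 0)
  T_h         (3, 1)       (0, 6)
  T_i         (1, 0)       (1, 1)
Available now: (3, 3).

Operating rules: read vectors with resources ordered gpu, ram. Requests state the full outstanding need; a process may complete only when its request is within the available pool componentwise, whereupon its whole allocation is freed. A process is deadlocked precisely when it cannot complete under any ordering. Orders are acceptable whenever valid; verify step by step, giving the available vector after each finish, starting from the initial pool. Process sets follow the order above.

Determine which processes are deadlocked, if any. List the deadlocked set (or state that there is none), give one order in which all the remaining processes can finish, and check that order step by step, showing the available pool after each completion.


Deadlocked: T_a and T_h.
Key observation: no order helps: past T_i, T_f, the free pool tops out at (5, 5), below what each blocked process needs in ram.
A valid finishing order for the others: T_i, T_f. Verifying each step:
  pool = (3, 3)
  run T_i (needs (1, 1), free (3, 3)); after release of (1, 0) the pool is (4, 3)
  run T_f (needs (4, 0), free (4, 3)); after release of (1, 2) the pool is (5, 5)
The stuck group stays short no matter what:
  T_a cannot run: need (6, 6) vs free (5, 5) (insufficient gpu and ram)
  T_h cannot run: need (0, 6) vs free (5, 5) (insufficient ram)


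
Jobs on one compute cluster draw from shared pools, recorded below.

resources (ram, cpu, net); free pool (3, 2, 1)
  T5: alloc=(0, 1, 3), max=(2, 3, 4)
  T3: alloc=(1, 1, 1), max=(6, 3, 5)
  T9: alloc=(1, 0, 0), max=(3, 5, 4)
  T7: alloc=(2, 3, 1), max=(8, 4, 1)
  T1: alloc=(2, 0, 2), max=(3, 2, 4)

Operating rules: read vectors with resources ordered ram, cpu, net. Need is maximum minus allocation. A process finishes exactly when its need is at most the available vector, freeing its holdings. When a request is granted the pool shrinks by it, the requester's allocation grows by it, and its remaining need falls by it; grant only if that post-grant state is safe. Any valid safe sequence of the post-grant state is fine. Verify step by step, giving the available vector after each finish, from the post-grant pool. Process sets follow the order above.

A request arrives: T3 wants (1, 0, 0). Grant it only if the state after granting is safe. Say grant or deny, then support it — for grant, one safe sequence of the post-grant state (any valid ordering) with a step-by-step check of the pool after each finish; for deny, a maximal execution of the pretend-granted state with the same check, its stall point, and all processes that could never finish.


GRANT. The post-grant state is safe; one safe sequence: T5, T1, T3, T7, T9.
Key observation: even at the reduced pool (2, 2, 1), T5 fits immediately, so safety survives the grant.
Check on the post-grant state, step by step:
  pool = (2, 2, 1)
  T5: need (2, 2, 1) fits (2, 2, 1); releases (0, 1, 3), pool now (2, 3, 4)
  T1: need (1, 2, 2) fits (2, 3, 4); releases (2, 0, 2), pool now (4, 3, 6)
  T3: need (4, 2, 4) fits (4, 3, 6); releases (2, 1, 1), pool now (6, 4, 7)
  T7: need (6, 1, 0) fits (6, 4, 7); releases (2, 3, 1), pool now (8, 7, 8)
  T9: need (2, 5, 4) fits (8, 7, 8); releases (1, 0, 0), pool now (9, 7, 8)


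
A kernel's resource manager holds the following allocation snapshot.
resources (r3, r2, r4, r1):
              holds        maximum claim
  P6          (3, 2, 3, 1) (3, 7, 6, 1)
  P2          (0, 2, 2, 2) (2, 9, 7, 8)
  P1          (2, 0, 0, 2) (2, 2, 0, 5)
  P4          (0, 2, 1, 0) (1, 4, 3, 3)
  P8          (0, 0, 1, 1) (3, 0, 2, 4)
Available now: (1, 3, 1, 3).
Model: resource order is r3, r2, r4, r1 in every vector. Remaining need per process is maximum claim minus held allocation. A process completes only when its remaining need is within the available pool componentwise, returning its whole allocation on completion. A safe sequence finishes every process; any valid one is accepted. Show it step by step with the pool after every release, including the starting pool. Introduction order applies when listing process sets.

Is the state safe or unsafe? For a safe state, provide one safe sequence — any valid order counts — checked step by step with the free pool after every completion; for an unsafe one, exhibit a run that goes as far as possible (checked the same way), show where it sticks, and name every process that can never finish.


SAFE, for example via the order P1, P8, P4, P6, P2.
Key observation: P1 marks the first exact bind of the order: its need (0, 2, 0, 3) fits the free (1, 3, 1, 3) with zero slack on a requested resource.
Check, step by step:
  pool = (1, 3, 1, 3)
  P1: need (0, 2, 0, 3) fits (1, 3, 1, 3); releases (2, 0, 0, 2), pool now (3, 3, 1, 5)
  P8: need (3, 0, 1, 3) fits (3, 3, 1, 5); releases (0, 0, 1, 1), pool now (3, 3, 2, 6)
  P4: need (1, 2, 2, 3) fits (3, 3, 2, 6); releases (0, 2, 1, 0), pool now (3, 5, 3, 6)
  P6: need (0, 5, 3, 0) fits (3, 5, 3, 6); releases (3, 2, 3, 1), pool now (6, 7, 6, 7)
  P2: need (2, 7, 5, 6) fits (6, 7, 6, 7); releases (0, 2, 2, 2), pool now (6, 9, 8, 9)


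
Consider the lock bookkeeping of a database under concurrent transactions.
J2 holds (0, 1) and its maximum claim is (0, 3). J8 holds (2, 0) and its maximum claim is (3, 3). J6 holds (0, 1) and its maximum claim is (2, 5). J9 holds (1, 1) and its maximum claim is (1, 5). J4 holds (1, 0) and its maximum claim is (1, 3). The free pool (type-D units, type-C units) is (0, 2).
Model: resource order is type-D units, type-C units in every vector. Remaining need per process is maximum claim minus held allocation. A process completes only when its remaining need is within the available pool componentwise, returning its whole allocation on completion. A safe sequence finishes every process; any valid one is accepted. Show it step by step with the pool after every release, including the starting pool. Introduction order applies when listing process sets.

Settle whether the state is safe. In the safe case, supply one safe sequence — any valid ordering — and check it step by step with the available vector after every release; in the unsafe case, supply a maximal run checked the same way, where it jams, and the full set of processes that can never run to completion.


UNSAFE — no complete ordering exists.
Key observation: the pool after J2, J4, J8 is (3, 3); every surviving request exceeds it in type-C units, so progress ends there.
The run J2, J4, J8 cannot be extended any further. Walking it through:
  pool = (0, 2)
  J2: need (0, 2) fits (0, 2); releases (0, 1), pool now (0, 3)
  J4: need (0, 3) fits (0, 3); releases (1, 0), pool now (1, 3)
  J8: need (1, 3) fits (1, 3); releases (2, 0), pool now (3, 3)
  J6 cannot run: need (2, 4) vs free (3, 3) (insufficient type-C units)
  J9 cannot run: need (0, 4) vs free (3, 3) (insufficient type-C units)
Never able to finish: J6 and J9.


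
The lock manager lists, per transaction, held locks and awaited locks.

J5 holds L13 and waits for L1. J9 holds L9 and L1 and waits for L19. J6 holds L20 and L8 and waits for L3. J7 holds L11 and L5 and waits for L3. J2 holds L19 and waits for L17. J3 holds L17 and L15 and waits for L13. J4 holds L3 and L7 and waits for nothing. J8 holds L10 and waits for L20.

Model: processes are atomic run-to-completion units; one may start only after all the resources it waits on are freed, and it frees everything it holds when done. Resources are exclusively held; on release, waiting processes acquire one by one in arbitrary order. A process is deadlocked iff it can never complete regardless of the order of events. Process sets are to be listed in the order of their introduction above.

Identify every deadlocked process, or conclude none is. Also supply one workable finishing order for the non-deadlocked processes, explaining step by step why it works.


Deadlocked set: J5, J9, J2 and J3.
Key observation: the loop J5 -> J9 -> J2 -> J3 -> J5 blocks itself forever; no other process is dragged down with it.
A valid finishing order for the others: J4, J7, J6, J8.
Verifying each step:
  J4: no waits; runs immediately, freeing L3 and L7
  run J7 (all its waits — L3 — are resolved); releases L11 and L5
  run J6 (all its waits — L3 — are resolved); releases L20 and L8
  run J8 (all its waits — L20 — are resolved); releases L10


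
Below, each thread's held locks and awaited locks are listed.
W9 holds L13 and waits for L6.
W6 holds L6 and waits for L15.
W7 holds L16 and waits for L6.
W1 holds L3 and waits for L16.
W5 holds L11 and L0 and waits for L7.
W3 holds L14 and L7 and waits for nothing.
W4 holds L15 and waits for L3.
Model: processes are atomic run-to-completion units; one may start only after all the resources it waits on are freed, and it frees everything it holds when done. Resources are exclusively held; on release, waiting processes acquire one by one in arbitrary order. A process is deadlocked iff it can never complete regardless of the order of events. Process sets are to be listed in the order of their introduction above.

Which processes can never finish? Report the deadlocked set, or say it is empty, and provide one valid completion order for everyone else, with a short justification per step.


Deadlocked: W9, W6, W7, W1 and W4.
Key observation: nobody on the ring W6 -> W4 -> W1 -> W7 -> W6 can start until another member finishes, which never happens; W9 waits into the deadlock from upstream.
A valid finishing order for the others: W3, W5.
Verifying each step:
  W3: no waits; runs immediately, freeing L14 and L7
  W5: everything it awaited (L7) is free; runs, freeing L11 and L0


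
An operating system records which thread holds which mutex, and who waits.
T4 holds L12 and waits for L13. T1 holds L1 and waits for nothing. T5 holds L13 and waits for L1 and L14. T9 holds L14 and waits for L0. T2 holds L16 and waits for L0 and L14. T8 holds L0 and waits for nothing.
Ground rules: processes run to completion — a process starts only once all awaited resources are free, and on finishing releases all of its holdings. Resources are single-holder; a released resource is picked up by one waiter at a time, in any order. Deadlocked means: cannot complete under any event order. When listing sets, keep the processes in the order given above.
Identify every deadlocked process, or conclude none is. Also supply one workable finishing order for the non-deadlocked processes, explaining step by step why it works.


No process is deadlocked.
Key observation: there is no circular wait here — follow any chain and it reaches a process that is free to run now.
One completion order for the rest: T1, T8, T9, T5, T4, T2.
Walking it through:
  T1: no waits; runs immediately, freeing L1
  T8: no waits; runs immediately, freeing L0
  run T9 (all its waits — L0 — are resolved); releases L14
  run T5 (all its waits — L1 and L14 — are resolved); releases L13
  run T4 (all its waits — L13 — are resolved); releases L12
  run T2 (all its waits — L0 and L14 — are resolved); releases L16


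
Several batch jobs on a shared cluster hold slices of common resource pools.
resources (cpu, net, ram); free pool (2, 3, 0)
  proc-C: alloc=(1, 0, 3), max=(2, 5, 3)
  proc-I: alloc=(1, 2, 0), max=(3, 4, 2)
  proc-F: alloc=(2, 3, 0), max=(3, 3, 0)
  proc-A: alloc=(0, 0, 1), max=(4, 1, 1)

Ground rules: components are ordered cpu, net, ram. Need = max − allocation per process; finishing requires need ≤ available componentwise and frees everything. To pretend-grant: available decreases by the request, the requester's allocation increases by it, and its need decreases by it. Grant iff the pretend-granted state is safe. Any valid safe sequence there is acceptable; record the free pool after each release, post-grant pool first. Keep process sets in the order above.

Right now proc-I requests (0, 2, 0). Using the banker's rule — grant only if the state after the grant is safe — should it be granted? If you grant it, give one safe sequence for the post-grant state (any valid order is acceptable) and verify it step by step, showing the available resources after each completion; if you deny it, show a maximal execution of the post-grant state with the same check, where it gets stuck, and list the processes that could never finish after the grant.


DENY: after the grant no complete ordering would exist.
Key observation: after proc-F, proc-A the pool peaks at (4, 4, 1), and each blocked process is short somewhere: proc-C on net; proc-I on ram.
After a pretend grant, a maximal execution: proc-F, proc-A — then nothing else fits. Verifying each step:
  pool = (2, 1, 0)
  proc-F needs (1, 0, 0) <= (2, 1, 0) -> finishes; pool += (2, 3, 0) = (4, 4, 0)
  proc-A needs (4, 1, 0) <= (4, 4, 0) -> finishes; pool += (0, 0, 1) = (4, 4, 1)
  blocked: proc-C wants (1, 5, 0), pool (4, 4, 1) — not enough net
  blocked: proc-I wants (2, 0, 2), pool (4, 4, 1) — not enough ram
Processes that could never finish after the grant: proc-C and proc-I.


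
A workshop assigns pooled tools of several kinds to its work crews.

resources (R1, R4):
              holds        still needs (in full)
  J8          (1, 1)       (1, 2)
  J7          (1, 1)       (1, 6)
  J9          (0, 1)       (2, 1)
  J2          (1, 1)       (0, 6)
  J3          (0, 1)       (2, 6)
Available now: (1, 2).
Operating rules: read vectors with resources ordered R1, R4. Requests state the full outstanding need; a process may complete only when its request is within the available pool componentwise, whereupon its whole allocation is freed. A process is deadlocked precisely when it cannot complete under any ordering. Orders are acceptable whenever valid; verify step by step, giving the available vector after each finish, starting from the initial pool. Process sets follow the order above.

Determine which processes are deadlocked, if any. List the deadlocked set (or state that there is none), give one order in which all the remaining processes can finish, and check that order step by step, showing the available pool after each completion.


Deadlocked: J7, J2 and J3.
Key observation: after J8, J9 complete, (2, 4) is the best the pool ever gets, yet each leftover process wants more R4.
The rest can finish in the order J8, J9. Walking it through:
  pool = (1, 2)
  run J8 (needs (1, 2), free (1, 2)); after release of (1, 1) the pool is (2, 3)
  run J9 (needs (2, 1), free (2, 3)); after release of (0, 1) the pool is (2, 4)
None of the blocked processes ever fits:
  blocked: J7 wants (1, 6), pool (2, 4) — not enough R4
  blocked: J2 wants (0, 6), pool (2, 4) — not enough R4
  blocked: J3 wants (2, 6), pool (2, 4) — not enough R4


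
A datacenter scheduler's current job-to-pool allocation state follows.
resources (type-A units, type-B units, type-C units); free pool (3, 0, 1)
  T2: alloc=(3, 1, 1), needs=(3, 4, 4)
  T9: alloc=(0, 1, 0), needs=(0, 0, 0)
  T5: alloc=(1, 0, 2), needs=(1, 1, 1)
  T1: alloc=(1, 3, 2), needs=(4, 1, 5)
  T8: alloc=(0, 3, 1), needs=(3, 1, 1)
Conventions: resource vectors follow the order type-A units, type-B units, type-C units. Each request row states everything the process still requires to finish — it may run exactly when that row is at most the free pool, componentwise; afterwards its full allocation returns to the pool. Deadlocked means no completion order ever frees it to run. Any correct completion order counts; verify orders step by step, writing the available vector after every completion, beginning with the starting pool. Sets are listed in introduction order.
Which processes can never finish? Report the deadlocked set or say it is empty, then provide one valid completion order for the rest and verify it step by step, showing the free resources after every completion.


Nothing here is deadlocked.
Key observation: there is always a runnable process — T9 first — so the state unwinds completely.
One completion order for the rest: T9, T8, T5, T2, T1. Check, step by step:
  pool = (3, 0, 1)
  T9: need (0, 0, 0) fits (3, 0, 1); releases (0, 1, 0), pool now (3, 1, 1)
  T8: need (3, 1, 1) fits (3, 1, 1); releases (0, 3, 1), pool now (3, 4, 2)
  T5: need (1, 1, 1) fits (3, 4, 2); releases (1, 0, 2), pool now (4, 4, 4)
  T2: need (3, 4, 4) fits (4, 4, 4); releases (3, 1, 1), pool now (7, 5, 5)
  T1: need (4, 1, 5) fits (7, 5, 5); releases (1, 3, 2), pool now (8, 8, 7)


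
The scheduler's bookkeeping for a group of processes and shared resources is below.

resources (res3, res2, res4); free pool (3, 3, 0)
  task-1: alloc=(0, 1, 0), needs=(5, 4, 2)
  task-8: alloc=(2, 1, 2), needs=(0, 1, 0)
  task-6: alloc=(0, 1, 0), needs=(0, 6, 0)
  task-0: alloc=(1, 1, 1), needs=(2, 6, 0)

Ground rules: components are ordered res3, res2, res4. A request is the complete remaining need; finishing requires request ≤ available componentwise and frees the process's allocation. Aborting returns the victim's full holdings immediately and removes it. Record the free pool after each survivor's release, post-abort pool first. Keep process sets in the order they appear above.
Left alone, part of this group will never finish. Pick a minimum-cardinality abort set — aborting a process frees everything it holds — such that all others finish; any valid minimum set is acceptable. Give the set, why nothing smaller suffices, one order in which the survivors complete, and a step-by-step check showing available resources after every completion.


Abort task-0.
Key observation: the deadlocked task-6 becomes finishable only because task-0 released (1, 1, 1); it completes at step 3 below.
No smaller set exists: with zero aborts the deadlock remains.
Survivors finish in the order: task-8, task-1, task-6. Verifying each step (pool after the aborts first):
  pool = (4, 4, 1)
  task-8 needs (0, 1, 0) <= (4, 4, 1) -> finishes; pool += (2, 1, 2) = (6, 5, 3)
  task-1 needs (5, 4, 2) <= (6, 5, 3) -> finishes; pool += (0, 1, 0) = (6, 6, 3)
  task-6 needs (0, 6, 0) <= (6, 6, 3) -> finishes; pool += (0, 1, 0) = (6, 7, 3)


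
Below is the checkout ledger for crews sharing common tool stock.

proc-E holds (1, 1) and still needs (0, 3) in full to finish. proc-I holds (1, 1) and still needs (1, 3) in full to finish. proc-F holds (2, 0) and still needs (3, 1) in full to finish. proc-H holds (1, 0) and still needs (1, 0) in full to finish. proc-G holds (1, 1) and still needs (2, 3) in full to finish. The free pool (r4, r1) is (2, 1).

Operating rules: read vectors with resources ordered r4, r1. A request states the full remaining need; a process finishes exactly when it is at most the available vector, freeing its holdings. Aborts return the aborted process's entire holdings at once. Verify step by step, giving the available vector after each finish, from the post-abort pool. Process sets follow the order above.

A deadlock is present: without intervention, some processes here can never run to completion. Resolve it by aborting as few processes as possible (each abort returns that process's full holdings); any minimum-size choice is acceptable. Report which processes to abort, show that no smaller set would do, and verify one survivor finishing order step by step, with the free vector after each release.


The answer: abort proc-E and proc-I.
Key observation: before aborting proc-E and proc-I, proc-G was permanently blocked — no order could ever run it; afterwards it completes at step 3.
No one abort is enough; case by case: proc-E alone leaves proc-I blocked (short on r1); proc-I alone leaves proc-E blocked (short on r1); proc-F alone leaves proc-E blocked (short on r1); proc-H alone leaves proc-E blocked (short on r1); proc-G alone leaves proc-E blocked (short on r1).
One survivor order: proc-F, proc-H, proc-G. Step-by-step check (post-abort pool first):
  pool = (4, 3)
  proc-F needs (3, 1) <= (4, 3) -> finishes; pool += (2, 0) = (6, 3)
  proc-H needs (1, 0) <= (6, 3) -> finishes; pool += (1, 0) = (7, 3)
  proc-G needs (2, 3) <= (7, 3) -> finishes; pool += (1, 1) = (8, 4)


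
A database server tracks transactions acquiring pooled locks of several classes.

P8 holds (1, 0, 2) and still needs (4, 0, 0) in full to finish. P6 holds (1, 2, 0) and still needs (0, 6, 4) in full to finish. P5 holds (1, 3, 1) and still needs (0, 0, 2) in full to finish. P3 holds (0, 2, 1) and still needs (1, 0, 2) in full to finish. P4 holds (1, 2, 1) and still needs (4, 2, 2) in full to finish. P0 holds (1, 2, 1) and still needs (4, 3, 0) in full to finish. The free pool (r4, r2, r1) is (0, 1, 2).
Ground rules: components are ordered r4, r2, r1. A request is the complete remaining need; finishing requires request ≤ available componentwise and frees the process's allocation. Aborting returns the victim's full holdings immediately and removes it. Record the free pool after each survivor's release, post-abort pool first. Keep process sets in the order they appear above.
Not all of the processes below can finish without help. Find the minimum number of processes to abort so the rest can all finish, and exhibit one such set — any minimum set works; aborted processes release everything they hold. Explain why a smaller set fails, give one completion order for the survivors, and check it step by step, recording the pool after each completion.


Abort P4 and P0.
Key observation: the returned (2, 4, 2) from P4 and P0 is what brings P8 — unrunnable before, under any order — into play at step 4.
Why nothing smaller works — every single abort fails: P8 alone leaves P4 blocked (short on r4); P6 alone leaves P8 blocked (short on r4); P5 alone leaves P8 blocked (short on r4); P3 alone leaves P8 blocked (short on r4); P4 alone leaves P8 blocked (short on r4); P0 alone leaves P8 blocked (short on r4).
The survivors complete as P3, P6, P5, P8. Check, step by step (starting from the post-abort pool):
  pool = (2, 5, 4)
  P3: need (1, 0, 2) fits (2, 5, 4); releases (0, 2, 1), pool now (2, 7, 5)
  P6: need (0, 6, 4) fits (2, 7, 5); releases (1, 2, 0), pool now (3, 9, 5)
  P5: need (0, 0, 2) fits (3, 9, 5); releases (1, 3, 1), pool now (4, 12, 6)
  P8: need (4, 0, 0) fits (4, 12, 6); releases (1, 0, 2), pool now (5, 12, 8)


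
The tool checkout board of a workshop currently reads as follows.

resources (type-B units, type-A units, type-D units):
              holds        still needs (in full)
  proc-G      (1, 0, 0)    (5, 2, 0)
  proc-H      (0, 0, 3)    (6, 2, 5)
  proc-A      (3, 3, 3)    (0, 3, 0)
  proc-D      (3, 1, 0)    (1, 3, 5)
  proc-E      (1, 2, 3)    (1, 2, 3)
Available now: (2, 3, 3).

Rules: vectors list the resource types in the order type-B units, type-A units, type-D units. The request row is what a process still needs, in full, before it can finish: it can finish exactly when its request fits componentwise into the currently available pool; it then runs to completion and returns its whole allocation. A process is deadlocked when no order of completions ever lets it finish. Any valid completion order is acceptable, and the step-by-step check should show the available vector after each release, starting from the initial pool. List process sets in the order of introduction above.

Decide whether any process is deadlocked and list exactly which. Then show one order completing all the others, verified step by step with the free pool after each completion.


The deadlocked set is empty.
Key observation: starting with proc-A, each completion frees enough for the next — no one is permanently blocked.
A valid finishing order for the others: proc-A, proc-D, proc-G, proc-H, proc-E. Step-by-step check:
  pool = (2, 3, 3)
  run proc-A (needs (0, 3, 0), free (2, 3, 3)); after release of (3, 3, 3) the pool is (5, 6, 6)
  run proc-D (needs (1, 3, 5), free (5, 6, 6)); after release of (3, 1, 0) the pool is (8, 7, 6)
  run proc-G (needs (5, 2, 0), free (8, 7, 6)); after release of (1, 0, 0) the pool is (9, 7, 6)
  run proc-H (needs (6, 2, 5), free (9, 7, 6)); after release of (0, 0, 3) the pool is (9, 7, 9)
  run proc-E (needs (1, 2, 3), free (9, 7, 9)); after release of (1, 2, 3) the pool is (10, 9, 12)


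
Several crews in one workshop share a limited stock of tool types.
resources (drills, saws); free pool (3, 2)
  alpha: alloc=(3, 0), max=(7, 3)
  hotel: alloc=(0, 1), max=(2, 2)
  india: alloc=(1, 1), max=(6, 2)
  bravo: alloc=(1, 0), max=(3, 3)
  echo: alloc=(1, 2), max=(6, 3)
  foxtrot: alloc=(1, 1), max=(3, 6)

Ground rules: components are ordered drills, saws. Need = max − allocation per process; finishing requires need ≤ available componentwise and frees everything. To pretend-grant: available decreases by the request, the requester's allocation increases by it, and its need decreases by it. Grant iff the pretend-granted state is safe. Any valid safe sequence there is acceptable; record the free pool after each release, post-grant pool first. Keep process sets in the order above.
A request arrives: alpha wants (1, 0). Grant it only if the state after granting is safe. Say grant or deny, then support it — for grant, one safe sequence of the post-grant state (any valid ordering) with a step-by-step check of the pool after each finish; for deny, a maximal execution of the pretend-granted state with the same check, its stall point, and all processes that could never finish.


GRANT: granting preserves safety; a valid post-grant sequence is hotel, bravo, alpha, echo, foxtrot, india.
Key observation: with (2, 2) left after the transfer, hotel can run at once — the state stays safe.
Step-by-step check of the post-grant state:
  pool = (2, 2)
  hotel needs (2, 1) <= (2, 2) -> finishes; pool += (0, 1) = (2, 3)
  bravo needs (2, 3) <= (2, 3) -> finishes; pool += (1, 0) = (3, 3)
  alpha needs (3, 3) <= (3, 3) -> finishes; pool += (4, 0) = (7, 3)
  echo needs (5, 1) <= (7, 3) -> finishes; pool += (1, 2) = (8, 5)
  foxtrot needs (2, 5) <= (8, 5) -> finishes; pool += (1, 1) = (9, 6)
  india needs (5, 1) <= (9, 6) -> finishes; pool += (1, 1) = (10, 7)


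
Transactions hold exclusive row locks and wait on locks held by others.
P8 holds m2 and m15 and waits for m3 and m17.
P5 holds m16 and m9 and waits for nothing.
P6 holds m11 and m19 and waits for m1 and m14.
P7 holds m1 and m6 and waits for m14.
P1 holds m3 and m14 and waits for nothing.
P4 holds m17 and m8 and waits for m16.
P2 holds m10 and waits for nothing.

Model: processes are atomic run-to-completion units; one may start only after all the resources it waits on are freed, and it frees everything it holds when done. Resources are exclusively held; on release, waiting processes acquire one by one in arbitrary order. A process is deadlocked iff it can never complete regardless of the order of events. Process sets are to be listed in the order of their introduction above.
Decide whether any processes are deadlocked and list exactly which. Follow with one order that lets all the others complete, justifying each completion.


No process is deadlocked.
Key observation: although several processes wait, no cycle exists — each chain bottoms out at a free runner.
A valid finishing order for the others: P1, P5, P4, P8, P7, P6, P2.
Verifying each step:
  P1 waits on nothing -> runs at once and releases m3 and m14
  P5 waits on nothing -> runs at once and releases m16 and m9
  P4: everything it awaited (m16) is free; runs, freeing m17 and m8
  P8: everything it awaited (m3 and m17) is free; runs, freeing m2 and m15
  P7: everything it awaited (m14) is free; runs, freeing m1 and m6
  P6: everything it awaited (m1 and m14) is free; runs, freeing m11 and m19
  P2 waits on nothing -> runs at once and releases m10


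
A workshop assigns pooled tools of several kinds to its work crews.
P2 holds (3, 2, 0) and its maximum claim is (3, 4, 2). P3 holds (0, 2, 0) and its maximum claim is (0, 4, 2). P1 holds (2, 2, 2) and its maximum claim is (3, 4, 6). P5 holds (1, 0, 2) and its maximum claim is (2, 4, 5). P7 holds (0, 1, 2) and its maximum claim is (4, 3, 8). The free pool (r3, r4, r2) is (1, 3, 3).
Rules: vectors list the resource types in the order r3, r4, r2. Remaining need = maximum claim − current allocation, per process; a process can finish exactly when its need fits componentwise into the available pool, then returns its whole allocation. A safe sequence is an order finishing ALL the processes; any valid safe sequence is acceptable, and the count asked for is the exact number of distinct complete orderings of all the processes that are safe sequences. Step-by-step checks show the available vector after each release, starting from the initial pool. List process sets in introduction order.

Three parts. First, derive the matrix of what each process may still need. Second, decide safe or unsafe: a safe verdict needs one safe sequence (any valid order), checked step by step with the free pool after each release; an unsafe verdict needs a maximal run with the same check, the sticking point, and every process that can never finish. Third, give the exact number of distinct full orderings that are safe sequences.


(1) Remaining need (order r3, r4, r2):
  P2: (0, 2, 2)
  P3: (0, 2, 2)
  P1: (1, 2, 4)
  P5: (1, 4, 3)
  P7: (4, 2, 6)
(2) SAFE. One safe sequence: P3, P5, P1, P7, P2.
Key observation: at P5 the run first touches a limit — (1, 4, 3) against (1, 5, 3), exact on a resource it actually requests.
Step-by-step check:
  pool = (1, 3, 3)
  run P3 (needs (0, 2, 2), free (1, 3, 3)); after release of (0, 2, 0) the pool is (1, 5, 3)
  run P5 (needs (1, 4, 3), free (1, 5, 3)); after release of (1, 0, 2) the pool is (2, 5, 5)
  run P1 (needs (1, 2, 4), free (2, 5, 5)); after release of (2, 2, 2) the pool is (4, 7, 7)
  run P7 (needs (4, 2, 6), free (4, 7, 7)); after release of (0, 1, 2) the pool is (4, 8, 9)
  run P2 (needs (0, 2, 2), free (4, 8, 9)); after release of (3, 2, 0) the pool is (7, 10, 9)
(3) The exact count: 8 of the possible complete orderings are safe sequences.


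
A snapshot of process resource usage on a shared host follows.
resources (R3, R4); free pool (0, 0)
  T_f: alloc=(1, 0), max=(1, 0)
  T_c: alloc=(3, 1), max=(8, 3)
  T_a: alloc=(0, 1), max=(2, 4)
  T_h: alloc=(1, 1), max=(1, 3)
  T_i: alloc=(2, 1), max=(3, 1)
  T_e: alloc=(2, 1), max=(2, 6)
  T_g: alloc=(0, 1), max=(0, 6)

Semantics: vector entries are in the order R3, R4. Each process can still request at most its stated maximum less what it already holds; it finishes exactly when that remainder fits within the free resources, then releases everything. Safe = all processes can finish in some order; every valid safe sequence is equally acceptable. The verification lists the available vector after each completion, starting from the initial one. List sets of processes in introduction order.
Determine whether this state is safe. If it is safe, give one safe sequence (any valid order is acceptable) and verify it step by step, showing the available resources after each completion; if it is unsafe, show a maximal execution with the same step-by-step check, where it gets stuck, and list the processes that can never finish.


UNSAFE — no complete ordering exists.
Key observation: R4 is the bottleneck — with T_f, T_i done the pool holds (3, 1), short of every remaining need.
Going as far as possible: T_f, T_i; after that, nothing fits. Walking it through:
  pool = (0, 0)
  run T_f (needs (0, 0), free (0, 0)); after release of (1, 0) the pool is (1, 0)
  run T_i (needs (1, 0), free (1, 0)); after release of (2, 1) the pool is (3, 1)
  T_c cannot run: need (5, 2) vs free (3, 1) (insufficient R3 and R4)
  T_a cannot run: need (2, 3) vs free (3, 1) (insufficient R4)
  T_h cannot run: need (0, 2) vs free (3, 1) (insufficient R4)
  T_e cannot run: need (0, 5) vs free (3, 1) (insufficient R4)
  T_g cannot run: need (0, 5) vs free (3, 1) (insufficient R4)
Permanently blocked: T_c, T_a, T_h, T_e and T_g.


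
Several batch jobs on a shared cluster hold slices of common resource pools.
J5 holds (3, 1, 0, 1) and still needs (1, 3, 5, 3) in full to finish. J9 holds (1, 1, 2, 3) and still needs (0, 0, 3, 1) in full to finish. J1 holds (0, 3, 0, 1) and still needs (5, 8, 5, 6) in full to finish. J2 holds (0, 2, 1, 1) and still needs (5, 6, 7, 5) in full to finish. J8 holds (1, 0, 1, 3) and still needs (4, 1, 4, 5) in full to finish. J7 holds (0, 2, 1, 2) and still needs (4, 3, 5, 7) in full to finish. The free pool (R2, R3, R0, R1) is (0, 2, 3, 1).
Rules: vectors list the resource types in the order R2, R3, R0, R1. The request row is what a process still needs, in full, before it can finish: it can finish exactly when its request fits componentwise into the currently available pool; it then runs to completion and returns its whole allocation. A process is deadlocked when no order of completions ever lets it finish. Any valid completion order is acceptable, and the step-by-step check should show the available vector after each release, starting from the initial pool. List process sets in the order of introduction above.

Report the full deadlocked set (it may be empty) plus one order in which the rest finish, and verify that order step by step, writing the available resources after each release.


Nothing here is deadlocked.
Key observation: no deadlock: J9 fits now, and the freed resources carry the rest through.
A valid finishing order for the others: J9, J5, J8, J7, J2, J1. Check, step by step:
  pool = (0, 2, 3, 1)
  J9: need (0, 0, 3, 1) fits (0, 2, 3, 1); releases (1, 1, 2, 3), pool now (1, 3, 5, 4)
  J5: need (1, 3, 5, 3) fits (1, 3, 5, 4); releases (3, 1, 0, 1), pool now (4, 4, 5, 5)
  J8: need (4, 1, 4, 5) fits (4, 4, 5, 5); releases (1, 0, 1, 3), pool now (5, 4, 6, 8)
  J7: need (4, 3, 5, 7) fits (5, 4, 6, 8); releases (0, 2, 1, 2), pool now (5, 6, 7, 10)
  J2: need (5, 6, 7, 5) fits (5, 6, 7, 10); releases (0, 2, 1, 1), pool now (5, 8, 8, 11)
  J1: need (5, 8, 5, 6) fits (5, 8, 8, 11); releases (0, 3, 0, 1), pool now (5, 11, 8, 12)
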